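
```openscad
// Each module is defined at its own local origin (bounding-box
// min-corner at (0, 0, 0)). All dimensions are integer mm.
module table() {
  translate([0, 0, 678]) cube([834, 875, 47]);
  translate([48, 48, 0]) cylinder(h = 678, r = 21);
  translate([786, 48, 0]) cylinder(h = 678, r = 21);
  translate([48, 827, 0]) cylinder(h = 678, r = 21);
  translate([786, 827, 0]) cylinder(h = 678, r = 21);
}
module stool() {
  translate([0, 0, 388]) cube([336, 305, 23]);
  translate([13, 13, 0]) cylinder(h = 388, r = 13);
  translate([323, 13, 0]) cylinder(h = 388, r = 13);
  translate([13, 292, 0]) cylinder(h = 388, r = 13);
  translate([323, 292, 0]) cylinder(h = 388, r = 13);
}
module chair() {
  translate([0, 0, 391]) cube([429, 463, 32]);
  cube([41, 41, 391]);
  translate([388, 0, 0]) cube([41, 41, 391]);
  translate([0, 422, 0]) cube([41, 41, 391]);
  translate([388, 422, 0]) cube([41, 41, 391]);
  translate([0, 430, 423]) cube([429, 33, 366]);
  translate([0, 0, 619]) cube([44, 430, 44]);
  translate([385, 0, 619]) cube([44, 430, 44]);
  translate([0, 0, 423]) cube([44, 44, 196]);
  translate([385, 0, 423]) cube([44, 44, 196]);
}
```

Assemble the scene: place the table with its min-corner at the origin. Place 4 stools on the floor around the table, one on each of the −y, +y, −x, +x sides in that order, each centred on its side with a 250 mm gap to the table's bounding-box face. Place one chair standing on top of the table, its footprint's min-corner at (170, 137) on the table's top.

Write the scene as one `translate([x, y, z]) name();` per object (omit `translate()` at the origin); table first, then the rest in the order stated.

table();
translate([249, -555, 0]) stool();
translate([249, 1125, 0]) stool();
translate([-586, 285, 0]) stool();
translate([1084, 285, 0]) stool();
translate([170, 137, 725]) chair();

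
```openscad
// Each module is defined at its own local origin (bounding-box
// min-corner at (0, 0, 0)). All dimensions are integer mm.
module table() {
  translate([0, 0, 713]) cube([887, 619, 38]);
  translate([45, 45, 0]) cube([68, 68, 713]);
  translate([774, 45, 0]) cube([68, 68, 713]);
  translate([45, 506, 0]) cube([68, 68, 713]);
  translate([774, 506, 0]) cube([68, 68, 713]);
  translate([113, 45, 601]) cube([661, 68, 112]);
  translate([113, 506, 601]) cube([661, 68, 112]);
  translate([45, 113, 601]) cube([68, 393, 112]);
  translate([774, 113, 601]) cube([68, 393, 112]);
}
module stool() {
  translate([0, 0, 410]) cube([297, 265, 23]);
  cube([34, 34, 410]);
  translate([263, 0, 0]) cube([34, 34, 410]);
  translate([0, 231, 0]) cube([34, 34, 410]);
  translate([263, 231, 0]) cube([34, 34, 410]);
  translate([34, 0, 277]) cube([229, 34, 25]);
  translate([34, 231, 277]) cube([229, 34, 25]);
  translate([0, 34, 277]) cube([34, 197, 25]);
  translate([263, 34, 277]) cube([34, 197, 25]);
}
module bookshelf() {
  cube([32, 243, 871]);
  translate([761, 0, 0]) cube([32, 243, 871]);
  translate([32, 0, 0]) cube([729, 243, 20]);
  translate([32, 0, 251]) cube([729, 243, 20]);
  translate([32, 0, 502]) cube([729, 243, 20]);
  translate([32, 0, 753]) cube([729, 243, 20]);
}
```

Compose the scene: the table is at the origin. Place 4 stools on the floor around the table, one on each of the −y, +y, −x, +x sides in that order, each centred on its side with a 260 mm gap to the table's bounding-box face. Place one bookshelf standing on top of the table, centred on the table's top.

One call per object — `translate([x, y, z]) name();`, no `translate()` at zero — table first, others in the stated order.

table();
translate([295, -525, 0]) stool();
translate([295, 879, 0]) stool();
translate([-557, 177, 0]) stool();
translate([1147, 177, 0]) stool();
translate([47, 188, 751]) bookshelf();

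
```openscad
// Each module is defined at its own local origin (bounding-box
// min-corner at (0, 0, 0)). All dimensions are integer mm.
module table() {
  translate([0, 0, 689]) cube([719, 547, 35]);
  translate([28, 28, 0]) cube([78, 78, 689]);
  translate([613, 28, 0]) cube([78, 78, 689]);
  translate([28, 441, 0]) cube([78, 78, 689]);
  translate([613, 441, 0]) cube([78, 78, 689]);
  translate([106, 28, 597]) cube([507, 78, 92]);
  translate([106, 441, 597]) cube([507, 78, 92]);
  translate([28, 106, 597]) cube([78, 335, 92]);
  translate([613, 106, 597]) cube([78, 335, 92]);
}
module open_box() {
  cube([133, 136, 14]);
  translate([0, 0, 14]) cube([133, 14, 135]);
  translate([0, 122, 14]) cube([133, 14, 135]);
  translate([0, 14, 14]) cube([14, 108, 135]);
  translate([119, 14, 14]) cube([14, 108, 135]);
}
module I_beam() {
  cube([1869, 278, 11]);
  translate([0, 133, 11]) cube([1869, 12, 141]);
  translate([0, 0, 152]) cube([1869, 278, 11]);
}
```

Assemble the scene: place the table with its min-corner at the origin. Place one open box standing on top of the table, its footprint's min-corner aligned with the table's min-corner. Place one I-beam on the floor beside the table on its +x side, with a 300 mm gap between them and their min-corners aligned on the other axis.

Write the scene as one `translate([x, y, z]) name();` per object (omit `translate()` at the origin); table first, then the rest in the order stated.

table();
translate([0, 0, 724]) open_box();
translate([1019, 0, 0]) I_beam();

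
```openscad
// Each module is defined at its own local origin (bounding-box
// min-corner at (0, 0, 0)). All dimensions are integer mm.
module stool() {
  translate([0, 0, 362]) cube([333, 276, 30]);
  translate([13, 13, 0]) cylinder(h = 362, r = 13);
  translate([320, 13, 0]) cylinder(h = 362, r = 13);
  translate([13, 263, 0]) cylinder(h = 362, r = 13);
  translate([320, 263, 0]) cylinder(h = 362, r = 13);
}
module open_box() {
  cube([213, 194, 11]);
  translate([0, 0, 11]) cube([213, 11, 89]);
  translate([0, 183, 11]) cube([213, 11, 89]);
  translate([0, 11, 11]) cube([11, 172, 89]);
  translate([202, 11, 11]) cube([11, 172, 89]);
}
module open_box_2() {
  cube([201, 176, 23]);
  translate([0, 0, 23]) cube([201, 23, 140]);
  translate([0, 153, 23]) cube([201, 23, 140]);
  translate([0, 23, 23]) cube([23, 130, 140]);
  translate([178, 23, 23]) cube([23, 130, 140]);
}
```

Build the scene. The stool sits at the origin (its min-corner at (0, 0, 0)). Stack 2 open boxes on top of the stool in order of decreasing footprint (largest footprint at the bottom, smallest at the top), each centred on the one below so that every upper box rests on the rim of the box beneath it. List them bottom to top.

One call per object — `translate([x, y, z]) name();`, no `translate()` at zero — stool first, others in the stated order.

stool();
translate([60, 41, 392]) open_box();
translate([66, 50, 492]) open_box_2();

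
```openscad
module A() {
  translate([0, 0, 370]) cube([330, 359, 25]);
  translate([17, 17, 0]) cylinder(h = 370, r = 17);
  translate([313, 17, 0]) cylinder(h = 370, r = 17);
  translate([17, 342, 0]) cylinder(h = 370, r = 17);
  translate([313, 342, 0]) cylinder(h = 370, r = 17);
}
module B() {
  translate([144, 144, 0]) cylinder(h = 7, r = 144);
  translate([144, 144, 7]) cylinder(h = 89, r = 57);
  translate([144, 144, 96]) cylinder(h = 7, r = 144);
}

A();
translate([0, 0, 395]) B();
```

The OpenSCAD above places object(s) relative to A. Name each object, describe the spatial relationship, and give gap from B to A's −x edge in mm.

The spool's min-x is at 0; the stool's min-x is 0; gap = 0 mm.

A is a stool. B is a spool. The spool is on top of the stool. The gap from the spool to the stool's −x edge is 0 mm.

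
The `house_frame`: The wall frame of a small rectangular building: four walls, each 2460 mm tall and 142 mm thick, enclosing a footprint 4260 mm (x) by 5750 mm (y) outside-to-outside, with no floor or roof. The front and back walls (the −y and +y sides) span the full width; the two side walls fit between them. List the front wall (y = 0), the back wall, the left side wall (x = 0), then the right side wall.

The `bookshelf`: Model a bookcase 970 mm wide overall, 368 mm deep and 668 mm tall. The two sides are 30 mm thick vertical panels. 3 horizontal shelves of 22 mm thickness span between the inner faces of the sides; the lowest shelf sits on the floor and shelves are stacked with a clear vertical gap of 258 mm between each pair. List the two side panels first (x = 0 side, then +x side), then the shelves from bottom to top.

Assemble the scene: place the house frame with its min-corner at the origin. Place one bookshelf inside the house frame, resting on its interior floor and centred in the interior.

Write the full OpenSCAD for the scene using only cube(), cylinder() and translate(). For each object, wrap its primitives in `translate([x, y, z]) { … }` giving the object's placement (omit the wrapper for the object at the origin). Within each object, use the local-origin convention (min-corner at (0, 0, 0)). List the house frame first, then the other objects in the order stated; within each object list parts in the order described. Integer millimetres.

cube([4260, 142, 2460]);
translate([0, 5608, 0]) cube([4260, 142, 2460]);
translate([0, 142, 0]) cube([142, 5466, 2460]);
translate([4118, 142, 0]) cube([142, 5466, 2460]);
translate([1645, 2691, 0]) {
  cube([30, 368, 668]);
  translate([940, 0, 0]) cube([30, 368, 668]);
  translate([30, 0, 0]) cube([910, 368, 22]);
  translate([30, 0, 280]) cube([910, 368, 22]);
  translate([30, 0, 560]) cube([910, 368, 22]);
}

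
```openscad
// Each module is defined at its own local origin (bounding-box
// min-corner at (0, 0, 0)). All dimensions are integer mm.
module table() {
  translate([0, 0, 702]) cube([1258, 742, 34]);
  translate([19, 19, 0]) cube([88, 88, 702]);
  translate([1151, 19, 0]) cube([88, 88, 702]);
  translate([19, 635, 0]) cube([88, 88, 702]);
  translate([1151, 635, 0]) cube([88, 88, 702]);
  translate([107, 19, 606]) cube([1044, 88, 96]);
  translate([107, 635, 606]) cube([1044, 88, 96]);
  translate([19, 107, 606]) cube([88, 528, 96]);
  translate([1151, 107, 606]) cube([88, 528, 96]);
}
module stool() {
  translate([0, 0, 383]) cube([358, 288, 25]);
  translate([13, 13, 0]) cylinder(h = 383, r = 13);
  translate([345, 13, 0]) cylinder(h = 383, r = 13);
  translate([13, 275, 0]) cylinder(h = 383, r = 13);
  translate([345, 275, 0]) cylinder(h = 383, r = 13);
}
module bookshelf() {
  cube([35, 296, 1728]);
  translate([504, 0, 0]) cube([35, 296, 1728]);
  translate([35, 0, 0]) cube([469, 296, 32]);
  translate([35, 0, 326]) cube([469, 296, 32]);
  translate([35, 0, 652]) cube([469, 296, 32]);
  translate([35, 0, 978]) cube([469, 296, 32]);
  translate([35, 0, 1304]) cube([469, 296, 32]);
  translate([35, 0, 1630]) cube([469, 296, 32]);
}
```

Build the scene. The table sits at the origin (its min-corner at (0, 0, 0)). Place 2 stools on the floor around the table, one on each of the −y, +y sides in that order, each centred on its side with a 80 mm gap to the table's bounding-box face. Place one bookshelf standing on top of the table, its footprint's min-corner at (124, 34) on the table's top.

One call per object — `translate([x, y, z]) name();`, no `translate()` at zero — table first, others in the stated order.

table();
translate([450, -368, 0]) stool();
translate([450, 822, 0]) stool();
translate([124, 34, 736]) bookshelf();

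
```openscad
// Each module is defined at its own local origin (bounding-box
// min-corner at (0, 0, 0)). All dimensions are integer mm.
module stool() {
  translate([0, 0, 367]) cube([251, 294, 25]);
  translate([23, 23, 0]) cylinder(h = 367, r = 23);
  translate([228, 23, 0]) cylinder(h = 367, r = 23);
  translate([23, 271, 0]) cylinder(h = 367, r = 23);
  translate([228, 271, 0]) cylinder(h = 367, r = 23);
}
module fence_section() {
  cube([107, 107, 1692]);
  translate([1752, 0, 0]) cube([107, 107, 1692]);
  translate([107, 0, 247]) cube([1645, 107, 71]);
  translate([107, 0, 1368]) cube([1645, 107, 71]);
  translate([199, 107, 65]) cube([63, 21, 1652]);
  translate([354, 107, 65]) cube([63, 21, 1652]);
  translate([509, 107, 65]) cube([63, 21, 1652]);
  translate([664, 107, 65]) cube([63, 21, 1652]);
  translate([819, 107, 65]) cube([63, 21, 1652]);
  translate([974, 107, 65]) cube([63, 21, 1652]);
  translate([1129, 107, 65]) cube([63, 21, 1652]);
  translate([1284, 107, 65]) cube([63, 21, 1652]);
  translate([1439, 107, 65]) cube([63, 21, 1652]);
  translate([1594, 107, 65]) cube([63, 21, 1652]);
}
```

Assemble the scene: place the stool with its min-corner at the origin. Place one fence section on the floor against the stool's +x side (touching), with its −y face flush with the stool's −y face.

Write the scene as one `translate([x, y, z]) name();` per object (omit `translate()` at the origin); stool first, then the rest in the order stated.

stool();
translate([251, 0, 0]) fence_section();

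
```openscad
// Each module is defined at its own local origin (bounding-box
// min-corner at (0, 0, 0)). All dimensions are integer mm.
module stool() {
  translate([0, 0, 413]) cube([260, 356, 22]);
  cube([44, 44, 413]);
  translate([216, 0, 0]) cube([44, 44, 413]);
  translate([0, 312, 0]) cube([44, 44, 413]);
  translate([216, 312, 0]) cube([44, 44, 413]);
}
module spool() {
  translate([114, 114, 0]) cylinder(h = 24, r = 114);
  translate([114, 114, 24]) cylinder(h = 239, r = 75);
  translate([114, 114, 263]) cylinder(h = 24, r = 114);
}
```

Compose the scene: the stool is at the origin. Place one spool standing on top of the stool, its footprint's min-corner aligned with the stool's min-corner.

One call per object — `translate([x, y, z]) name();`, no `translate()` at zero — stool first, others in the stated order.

stool();
translate([0, 0, 435]) spool();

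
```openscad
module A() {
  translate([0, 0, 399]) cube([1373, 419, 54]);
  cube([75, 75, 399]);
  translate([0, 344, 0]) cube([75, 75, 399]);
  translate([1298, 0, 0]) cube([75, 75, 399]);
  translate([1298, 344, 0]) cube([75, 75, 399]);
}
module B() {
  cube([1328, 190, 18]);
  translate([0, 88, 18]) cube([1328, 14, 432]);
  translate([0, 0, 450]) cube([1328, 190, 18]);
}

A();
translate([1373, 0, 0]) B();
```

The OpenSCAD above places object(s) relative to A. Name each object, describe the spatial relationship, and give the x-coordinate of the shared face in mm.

The bench's +x face and the I-beam's −x face are both at x = 1373 mm.

A is a bench. B is an I-beam. The I-beam is against the bench's +x side, with their −y faces flush. The x-coordinate of the shared face is 1373 mm.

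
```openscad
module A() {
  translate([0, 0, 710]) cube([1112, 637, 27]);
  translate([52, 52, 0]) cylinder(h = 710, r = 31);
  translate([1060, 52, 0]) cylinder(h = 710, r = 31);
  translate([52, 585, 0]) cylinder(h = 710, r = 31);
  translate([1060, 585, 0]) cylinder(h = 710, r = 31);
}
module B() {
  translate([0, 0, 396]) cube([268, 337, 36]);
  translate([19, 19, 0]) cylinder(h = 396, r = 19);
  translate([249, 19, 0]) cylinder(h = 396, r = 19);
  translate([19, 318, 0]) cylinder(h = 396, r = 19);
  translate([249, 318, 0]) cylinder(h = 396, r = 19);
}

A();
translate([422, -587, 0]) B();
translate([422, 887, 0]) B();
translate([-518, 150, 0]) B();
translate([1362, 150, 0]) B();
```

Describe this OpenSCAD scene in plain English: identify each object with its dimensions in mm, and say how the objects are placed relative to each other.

A is a table with a 1112×637 mm rectangular top, 27 mm thick, top surface at z = 737 mm, supported by four round legs of 62 mm diameter, each leg's bounding box inset 21 mm from the nearest pair of top edges, running from the floor.

B is a simple wooden stool: a rectangular seat 268 mm (x) by 337 mm (y), 36 mm thick, top face at z = 432 mm, on four round legs, each 38 mm in diameter. The legs rest on z = 0, each leg's axis is inset half a diameter from the nearest pair of seat edges (so the leg's bounding box is flush with the corner).

Four stools sit around the table at the −y, +y, −x, +x sides.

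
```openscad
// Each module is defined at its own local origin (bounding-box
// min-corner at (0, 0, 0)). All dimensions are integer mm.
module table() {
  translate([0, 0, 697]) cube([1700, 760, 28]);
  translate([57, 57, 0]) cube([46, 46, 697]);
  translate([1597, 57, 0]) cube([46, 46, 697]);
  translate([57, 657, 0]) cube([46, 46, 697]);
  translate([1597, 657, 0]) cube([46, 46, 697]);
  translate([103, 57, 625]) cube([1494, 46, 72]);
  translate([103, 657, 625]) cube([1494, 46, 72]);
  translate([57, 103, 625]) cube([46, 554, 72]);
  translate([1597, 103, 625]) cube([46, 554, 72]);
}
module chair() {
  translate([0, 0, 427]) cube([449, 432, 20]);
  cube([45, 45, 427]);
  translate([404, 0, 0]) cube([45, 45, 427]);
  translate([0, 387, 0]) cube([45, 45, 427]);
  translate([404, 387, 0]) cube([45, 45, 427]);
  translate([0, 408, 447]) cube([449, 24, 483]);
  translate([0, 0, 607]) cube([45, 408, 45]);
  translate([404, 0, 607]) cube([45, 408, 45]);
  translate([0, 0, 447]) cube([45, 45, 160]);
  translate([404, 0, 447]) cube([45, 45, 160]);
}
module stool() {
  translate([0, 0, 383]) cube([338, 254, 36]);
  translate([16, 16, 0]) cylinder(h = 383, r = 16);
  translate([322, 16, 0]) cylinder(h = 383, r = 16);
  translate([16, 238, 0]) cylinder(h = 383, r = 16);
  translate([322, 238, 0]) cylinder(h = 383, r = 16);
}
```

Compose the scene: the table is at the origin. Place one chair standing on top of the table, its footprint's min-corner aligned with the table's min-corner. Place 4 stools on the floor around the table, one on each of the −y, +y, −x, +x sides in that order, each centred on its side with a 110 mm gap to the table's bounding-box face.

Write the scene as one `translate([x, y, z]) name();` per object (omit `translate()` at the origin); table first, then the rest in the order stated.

table();
translate([0, 0, 725]) chair();
translate([681, -364, 0]) stool();
translate([681, 870, 0]) stool();
translate([-448, 253, 0]) stool();
translate([1810, 253, 0]) stool();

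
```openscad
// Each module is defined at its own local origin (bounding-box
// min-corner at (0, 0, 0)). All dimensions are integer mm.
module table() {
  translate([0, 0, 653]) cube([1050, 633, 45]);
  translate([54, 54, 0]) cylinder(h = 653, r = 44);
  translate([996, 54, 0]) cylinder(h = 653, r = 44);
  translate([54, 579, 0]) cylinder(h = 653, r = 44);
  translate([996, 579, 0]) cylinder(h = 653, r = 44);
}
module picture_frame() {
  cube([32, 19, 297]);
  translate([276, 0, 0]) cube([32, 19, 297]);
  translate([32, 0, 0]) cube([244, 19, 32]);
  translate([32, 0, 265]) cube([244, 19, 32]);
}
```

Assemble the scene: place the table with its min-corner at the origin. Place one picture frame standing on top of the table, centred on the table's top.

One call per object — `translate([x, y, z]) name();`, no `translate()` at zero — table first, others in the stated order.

table();
translate([371, 307, 698]) picture_frame();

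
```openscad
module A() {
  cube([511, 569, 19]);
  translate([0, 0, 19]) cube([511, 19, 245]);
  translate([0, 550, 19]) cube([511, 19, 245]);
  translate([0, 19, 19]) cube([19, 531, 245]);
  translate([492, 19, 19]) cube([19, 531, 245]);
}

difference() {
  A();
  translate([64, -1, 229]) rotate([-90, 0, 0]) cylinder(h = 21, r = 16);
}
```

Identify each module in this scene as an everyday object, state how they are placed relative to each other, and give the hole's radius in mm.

A is an open box. The open box has a circular hole through its front wall. The hole's radius is 16 mm.

The subtracted cylinder has r = 16 mm.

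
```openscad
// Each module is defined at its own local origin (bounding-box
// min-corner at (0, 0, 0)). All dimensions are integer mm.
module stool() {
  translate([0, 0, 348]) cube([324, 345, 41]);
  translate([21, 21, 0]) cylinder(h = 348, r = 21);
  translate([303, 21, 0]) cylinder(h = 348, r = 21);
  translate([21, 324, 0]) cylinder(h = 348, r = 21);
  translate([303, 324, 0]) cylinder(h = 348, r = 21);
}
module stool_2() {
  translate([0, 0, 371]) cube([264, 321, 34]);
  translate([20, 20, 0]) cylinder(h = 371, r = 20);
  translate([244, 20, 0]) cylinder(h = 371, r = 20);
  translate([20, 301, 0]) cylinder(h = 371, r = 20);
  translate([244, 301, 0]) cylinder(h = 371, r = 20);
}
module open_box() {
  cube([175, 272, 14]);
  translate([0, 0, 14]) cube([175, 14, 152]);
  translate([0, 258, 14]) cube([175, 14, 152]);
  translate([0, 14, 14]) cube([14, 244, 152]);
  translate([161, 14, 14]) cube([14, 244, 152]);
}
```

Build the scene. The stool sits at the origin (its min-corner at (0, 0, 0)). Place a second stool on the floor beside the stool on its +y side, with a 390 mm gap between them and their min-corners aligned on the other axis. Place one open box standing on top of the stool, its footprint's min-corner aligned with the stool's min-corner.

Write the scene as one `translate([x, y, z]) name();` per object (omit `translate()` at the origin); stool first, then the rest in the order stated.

stool();
translate([0, 735, 0]) stool_2();
translate([0, 0, 389]) open_box();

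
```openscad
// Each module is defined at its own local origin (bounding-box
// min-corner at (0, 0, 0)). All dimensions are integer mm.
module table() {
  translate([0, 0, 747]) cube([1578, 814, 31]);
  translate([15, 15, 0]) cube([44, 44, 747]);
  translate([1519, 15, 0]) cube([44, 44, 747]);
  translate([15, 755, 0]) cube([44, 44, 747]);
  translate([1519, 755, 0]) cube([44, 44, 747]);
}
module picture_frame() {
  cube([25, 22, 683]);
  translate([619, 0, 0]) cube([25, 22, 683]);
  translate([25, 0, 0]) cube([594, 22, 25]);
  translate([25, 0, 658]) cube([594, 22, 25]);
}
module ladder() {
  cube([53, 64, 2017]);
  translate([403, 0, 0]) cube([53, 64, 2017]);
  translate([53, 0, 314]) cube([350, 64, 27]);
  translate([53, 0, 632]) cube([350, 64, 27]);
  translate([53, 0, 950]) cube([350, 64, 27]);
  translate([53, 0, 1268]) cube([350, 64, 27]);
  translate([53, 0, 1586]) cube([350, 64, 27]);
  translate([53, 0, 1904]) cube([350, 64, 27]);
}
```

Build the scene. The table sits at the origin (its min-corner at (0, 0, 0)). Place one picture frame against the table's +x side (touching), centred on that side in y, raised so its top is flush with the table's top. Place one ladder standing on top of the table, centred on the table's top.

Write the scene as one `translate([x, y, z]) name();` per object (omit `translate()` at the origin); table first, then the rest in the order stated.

table();
translate([1578, 396, 95]) picture_frame();
translate([561, 375, 778]) ladder();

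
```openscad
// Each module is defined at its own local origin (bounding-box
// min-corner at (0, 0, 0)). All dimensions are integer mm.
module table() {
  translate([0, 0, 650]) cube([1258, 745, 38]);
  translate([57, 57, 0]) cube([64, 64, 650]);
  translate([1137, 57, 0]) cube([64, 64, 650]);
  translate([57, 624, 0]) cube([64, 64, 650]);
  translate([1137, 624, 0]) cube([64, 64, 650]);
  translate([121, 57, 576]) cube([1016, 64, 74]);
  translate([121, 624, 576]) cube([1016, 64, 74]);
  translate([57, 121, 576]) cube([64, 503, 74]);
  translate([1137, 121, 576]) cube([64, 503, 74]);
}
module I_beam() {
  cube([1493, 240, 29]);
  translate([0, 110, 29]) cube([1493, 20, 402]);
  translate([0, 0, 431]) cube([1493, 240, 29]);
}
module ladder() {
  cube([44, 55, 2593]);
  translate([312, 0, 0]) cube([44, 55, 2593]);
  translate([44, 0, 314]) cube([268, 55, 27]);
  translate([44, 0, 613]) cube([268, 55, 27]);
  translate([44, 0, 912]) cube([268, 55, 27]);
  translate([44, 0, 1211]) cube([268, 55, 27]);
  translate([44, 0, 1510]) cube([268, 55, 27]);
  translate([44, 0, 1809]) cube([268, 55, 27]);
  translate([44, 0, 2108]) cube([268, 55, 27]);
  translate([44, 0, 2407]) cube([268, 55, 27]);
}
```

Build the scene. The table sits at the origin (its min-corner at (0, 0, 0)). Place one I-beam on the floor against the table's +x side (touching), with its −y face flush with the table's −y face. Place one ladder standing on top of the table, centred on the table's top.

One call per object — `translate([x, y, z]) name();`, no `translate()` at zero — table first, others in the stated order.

table();
translate([1258, 0, 0]) I_beam();
translate([451, 345, 688]) ladder();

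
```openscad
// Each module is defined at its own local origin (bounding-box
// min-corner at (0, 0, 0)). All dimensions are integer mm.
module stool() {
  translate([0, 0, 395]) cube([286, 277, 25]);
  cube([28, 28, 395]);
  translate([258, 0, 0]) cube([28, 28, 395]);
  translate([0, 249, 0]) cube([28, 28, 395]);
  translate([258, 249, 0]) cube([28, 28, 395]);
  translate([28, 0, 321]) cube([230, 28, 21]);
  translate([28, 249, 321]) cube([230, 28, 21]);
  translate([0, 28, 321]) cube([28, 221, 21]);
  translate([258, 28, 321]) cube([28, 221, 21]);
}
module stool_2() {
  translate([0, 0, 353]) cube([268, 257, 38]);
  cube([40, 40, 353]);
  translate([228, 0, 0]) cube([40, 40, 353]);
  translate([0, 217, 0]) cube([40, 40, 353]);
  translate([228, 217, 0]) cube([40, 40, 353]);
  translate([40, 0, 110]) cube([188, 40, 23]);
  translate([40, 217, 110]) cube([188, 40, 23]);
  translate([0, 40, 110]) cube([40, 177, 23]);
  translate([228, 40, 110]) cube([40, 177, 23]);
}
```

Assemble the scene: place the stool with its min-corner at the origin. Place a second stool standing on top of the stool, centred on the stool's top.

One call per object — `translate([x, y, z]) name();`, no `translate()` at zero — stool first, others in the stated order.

stool();
translate([9, 10, 420]) stool_2();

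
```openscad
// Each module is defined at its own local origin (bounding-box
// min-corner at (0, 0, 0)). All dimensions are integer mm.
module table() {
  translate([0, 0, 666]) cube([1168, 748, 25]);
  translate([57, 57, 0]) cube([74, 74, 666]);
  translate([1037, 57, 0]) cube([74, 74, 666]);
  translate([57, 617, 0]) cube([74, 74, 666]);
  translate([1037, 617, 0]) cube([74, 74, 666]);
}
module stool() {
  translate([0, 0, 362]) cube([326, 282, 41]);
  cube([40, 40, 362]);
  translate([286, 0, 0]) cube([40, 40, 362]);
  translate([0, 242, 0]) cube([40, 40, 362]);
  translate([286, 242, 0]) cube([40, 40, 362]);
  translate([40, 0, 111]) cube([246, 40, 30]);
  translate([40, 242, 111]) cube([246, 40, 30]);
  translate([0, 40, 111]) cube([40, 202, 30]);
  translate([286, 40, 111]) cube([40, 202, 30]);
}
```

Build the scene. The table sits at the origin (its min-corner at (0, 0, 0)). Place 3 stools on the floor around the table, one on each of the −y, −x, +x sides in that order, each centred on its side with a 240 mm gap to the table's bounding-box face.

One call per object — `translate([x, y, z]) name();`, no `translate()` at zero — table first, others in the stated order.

table();
translate([421, -522, 0]) stool();
translate([-566, 233, 0]) stool();
translate([1408, 233, 0]) stool();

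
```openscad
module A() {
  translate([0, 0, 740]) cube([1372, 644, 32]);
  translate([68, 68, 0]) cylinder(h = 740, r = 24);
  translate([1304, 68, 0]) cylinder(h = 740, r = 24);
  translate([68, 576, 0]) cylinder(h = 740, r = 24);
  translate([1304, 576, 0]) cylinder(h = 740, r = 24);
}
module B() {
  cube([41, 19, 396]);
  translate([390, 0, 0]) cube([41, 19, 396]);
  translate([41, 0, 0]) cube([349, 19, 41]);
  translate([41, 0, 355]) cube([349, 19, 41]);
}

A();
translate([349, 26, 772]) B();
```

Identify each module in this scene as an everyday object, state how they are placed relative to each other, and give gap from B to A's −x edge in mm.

A is a table. B is a picture frame. The picture frame is on top of the table. The gap from the picture frame to the table's −x edge is 349 mm.

The picture frame's min-x is at 349; the table's min-x is 0; gap = 349 mm.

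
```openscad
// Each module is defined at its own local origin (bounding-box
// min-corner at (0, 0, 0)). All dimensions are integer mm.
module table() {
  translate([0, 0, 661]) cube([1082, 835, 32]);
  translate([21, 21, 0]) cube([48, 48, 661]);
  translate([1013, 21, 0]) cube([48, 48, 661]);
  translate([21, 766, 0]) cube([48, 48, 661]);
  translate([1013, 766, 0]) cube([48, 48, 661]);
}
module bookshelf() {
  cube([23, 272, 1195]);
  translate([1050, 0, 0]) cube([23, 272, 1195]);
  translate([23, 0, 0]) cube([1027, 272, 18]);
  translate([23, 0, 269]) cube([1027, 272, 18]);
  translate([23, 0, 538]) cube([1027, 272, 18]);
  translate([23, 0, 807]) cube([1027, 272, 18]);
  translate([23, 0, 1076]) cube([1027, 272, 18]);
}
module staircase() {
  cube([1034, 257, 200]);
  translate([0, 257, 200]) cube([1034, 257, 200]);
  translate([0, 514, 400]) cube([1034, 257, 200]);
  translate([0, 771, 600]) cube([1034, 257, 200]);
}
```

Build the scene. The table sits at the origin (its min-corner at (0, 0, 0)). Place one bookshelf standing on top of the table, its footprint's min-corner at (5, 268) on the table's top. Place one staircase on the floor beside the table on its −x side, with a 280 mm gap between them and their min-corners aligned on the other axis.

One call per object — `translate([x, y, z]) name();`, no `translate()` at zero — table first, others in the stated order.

table();
translate([5, 268, 693]) bookshelf();
translate([-1314, 0, 0]) staircase();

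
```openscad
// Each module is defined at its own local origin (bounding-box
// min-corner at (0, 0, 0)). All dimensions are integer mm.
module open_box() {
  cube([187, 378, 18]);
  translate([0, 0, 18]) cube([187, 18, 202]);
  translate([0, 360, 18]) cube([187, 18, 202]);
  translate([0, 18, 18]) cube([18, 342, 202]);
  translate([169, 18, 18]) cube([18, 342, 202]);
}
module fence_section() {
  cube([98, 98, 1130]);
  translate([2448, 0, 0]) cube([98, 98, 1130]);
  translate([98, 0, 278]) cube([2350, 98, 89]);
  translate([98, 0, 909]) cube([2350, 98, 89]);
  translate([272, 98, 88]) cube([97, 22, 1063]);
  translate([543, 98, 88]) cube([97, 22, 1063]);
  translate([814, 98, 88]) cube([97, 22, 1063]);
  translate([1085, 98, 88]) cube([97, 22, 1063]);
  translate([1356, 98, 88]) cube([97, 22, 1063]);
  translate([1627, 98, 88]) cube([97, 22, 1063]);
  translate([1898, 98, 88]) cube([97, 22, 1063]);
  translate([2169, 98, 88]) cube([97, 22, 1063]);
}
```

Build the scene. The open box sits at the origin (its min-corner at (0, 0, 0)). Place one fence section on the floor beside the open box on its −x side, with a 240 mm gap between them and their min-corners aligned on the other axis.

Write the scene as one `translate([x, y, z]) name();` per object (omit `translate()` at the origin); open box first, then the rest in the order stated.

open_box();
translate([-2786, 0, 0]) fence_section();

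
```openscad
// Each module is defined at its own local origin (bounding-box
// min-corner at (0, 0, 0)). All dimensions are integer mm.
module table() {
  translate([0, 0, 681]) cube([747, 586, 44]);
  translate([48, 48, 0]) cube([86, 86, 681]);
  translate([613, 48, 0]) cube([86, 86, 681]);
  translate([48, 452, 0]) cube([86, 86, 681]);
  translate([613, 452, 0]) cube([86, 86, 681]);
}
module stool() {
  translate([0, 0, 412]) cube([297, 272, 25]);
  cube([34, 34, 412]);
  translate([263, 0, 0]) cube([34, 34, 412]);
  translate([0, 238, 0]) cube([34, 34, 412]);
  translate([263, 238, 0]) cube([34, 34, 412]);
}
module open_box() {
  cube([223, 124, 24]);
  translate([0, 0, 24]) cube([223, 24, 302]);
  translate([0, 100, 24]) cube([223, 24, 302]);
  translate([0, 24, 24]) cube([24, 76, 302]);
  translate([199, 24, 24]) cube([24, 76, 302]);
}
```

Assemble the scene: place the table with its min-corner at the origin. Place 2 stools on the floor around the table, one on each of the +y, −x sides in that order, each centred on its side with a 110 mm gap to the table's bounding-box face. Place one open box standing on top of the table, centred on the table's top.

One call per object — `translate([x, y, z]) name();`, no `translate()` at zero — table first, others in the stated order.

table();
translate([225, 696, 0]) stool();
translate([-407, 157, 0]) stool();
translate([262, 231, 725]) open_box();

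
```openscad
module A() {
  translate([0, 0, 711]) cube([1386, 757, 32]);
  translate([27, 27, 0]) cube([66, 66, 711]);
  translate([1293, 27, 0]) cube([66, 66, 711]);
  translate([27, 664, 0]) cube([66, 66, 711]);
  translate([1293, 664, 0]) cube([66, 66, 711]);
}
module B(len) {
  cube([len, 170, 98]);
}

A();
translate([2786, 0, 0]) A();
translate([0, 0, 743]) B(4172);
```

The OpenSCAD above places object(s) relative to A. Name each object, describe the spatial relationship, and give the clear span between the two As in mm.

A is a table. B is a beam. A beam spans the tops of two tables. The clear span between the two tables is 1400 mm.

Second table starts at x = 2786; first ends at x = 1386; clear span = 2786 − 1386 = 1400 mm.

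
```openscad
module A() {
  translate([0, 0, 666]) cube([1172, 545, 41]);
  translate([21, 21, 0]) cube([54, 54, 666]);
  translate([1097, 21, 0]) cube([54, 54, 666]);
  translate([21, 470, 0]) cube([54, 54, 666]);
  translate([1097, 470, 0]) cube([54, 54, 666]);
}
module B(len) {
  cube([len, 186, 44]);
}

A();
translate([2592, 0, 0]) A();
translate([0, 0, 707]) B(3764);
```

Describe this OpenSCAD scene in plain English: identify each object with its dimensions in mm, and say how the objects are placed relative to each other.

A is a table: top 1172 mm (x) × 545 mm (y), 41 mm thick, upper face at z = 707 mm, on four 54×54 mm square legs, each inset 21 mm from the nearest pair of top edges, running from z = 0 to the bottom of the top.

B is a rectangular beam 3764 mm long (x), 186 mm deep (y), 44 mm thick (z).

The beam spans the tops of two tables placed 1420 mm apart, resting at z = 707 mm.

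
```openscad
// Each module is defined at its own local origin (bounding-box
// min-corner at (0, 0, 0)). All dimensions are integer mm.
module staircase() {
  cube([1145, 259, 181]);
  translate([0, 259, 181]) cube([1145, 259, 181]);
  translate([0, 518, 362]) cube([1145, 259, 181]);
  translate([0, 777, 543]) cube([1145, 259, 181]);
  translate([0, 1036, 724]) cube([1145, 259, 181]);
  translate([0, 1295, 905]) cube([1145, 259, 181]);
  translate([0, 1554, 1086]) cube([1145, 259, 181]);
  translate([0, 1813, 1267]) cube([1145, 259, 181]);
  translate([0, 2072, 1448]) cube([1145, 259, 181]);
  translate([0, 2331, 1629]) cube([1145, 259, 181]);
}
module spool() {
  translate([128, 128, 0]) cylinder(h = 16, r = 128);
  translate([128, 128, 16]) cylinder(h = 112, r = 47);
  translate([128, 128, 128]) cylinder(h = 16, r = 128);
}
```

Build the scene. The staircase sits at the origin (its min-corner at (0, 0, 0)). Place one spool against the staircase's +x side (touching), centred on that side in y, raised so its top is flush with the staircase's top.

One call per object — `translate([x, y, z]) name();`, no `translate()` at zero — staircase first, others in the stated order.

staircase();
translate([1145, 1167, 1666]) spool();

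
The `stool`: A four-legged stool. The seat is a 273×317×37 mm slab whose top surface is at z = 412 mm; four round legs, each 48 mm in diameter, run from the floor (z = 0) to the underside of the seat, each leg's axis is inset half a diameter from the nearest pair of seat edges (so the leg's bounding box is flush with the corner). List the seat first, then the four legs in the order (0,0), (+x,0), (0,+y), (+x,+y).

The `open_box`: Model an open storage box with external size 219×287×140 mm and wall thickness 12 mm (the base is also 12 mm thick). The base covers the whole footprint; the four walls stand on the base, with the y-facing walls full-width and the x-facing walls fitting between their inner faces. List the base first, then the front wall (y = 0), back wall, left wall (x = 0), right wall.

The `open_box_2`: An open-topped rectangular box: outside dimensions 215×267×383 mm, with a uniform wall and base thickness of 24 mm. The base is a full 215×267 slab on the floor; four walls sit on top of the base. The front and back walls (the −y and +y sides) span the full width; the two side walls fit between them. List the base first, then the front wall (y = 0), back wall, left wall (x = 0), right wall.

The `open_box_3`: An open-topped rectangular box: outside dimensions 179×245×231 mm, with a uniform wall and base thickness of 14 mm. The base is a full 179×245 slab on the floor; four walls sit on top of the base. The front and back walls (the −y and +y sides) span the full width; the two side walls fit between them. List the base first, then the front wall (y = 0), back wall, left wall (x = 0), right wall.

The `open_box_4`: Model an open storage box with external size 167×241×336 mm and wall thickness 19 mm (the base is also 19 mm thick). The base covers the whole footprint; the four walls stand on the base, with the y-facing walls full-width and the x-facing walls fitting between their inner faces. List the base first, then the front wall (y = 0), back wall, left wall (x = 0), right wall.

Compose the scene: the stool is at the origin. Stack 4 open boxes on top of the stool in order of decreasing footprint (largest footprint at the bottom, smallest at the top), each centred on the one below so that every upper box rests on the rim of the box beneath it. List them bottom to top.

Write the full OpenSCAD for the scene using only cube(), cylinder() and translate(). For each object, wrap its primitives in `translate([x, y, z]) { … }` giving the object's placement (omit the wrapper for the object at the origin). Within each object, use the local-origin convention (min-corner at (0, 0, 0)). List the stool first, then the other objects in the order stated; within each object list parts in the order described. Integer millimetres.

translate([0, 0, 375]) cube([273, 317, 37]);
translate([24, 24, 0]) cylinder(h = 375, r = 24);
translate([249, 24, 0]) cylinder(h = 375, r = 24);
translate([24, 293, 0]) cylinder(h = 375, r = 24);
translate([249, 293, 0]) cylinder(h = 375, r = 24);
translate([27, 15, 412]) {
  cube([219, 287, 12]);
  translate([0, 0, 12]) cube([219, 12, 128]);
  translate([0, 275, 12]) cube([219, 12, 128]);
  translate([0, 12, 12]) cube([12, 263, 128]);
  translate([207, 12, 12]) cube([12, 263, 128]);
}
translate([29, 25, 552]) {
  cube([215, 267, 24]);
  translate([0, 0, 24]) cube([215, 24, 359]);
  translate([0, 243, 24]) cube([215, 24, 359]);
  translate([0, 24, 24]) cube([24, 219, 359]);
  translate([191, 24, 24]) cube([24, 219, 359]);
}
translate([47, 36, 935]) {
  cube([179, 245, 14]);
  translate([0, 0, 14]) cube([179, 14, 217]);
  translate([0, 231, 14]) cube([179, 14, 217]);
  translate([0, 14, 14]) cube([14, 217, 217]);
  translate([165, 14, 14]) cube([14, 217, 217]);
}
translate([53, 38, 1166]) {
  cube([167, 241, 19]);
  translate([0, 0, 19]) cube([167, 19, 317]);
  translate([0, 222, 19]) cube([167, 19, 317]);
  translate([0, 19, 19]) cube([19, 203, 317]);
  translate([148, 19, 19]) cube([19, 203, 317]);
}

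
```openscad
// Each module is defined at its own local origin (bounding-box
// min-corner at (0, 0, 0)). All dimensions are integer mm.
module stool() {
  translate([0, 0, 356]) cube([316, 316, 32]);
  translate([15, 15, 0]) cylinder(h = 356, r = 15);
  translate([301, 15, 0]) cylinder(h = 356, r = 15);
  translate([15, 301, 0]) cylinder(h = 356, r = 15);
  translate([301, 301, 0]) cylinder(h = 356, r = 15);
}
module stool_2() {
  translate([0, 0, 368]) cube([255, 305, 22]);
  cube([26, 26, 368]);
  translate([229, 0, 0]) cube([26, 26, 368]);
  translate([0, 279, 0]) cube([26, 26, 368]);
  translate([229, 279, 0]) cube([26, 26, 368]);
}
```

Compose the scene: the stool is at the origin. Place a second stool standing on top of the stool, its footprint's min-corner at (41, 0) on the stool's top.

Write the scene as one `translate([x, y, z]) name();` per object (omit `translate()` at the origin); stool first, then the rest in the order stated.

stool();
translate([41, 0, 388]) stool_2();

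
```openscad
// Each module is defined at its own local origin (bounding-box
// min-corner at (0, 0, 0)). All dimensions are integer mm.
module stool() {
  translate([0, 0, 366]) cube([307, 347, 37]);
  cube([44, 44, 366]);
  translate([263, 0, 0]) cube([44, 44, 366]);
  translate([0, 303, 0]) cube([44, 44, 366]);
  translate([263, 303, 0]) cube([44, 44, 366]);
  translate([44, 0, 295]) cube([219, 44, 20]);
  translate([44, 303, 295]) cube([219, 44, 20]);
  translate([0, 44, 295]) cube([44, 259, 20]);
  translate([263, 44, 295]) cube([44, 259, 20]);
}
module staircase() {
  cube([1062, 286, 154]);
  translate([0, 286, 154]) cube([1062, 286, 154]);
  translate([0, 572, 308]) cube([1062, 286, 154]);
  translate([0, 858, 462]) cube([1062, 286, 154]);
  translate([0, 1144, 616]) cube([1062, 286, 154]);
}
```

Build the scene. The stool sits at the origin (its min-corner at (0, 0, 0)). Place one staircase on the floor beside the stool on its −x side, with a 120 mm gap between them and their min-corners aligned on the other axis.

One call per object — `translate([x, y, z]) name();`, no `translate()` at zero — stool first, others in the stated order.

stool();
translate([-1182, 0, 0]) staircase();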